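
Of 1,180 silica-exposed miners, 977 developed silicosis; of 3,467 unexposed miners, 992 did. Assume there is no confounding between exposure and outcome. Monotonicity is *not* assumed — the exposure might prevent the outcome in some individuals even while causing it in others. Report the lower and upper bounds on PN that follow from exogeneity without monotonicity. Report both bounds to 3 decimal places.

p₁ = P(outcome | exposed) = 977/1180 = 0.82797
p₀ = P(outcome | unexposed) = 992/3467 = 0.28613
Under exogeneity alone the bounds on PN are max{0,(p₁−p₀)/p₁} ≤ PN ≤ min{1,(1−p₀)/p₁}.
  lower = (p₁ − p₀)/p₁ = 0.54184 / 0.82797 ≈ 0.6544
  upper = min{1, (1 − p₀)/p₁} = 0.71387 / 0.82797 ≈ 0.8622

0.654 ≤ PN ≤ 0.862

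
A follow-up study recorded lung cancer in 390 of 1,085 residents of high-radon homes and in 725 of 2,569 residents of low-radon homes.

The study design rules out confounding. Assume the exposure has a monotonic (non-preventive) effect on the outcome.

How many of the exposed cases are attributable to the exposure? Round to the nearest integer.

about 84 cases

p₁ = P(outcome | exposed) = 390/1085 = 0.35945
p₀ = P(outcome | unexposed) = 725/2569 = 0.28221
PN = (p₁ − p₀)/p₁ = (0.35945 − 0.28221) / 0.35945 ≈ 0.21487.
Attributable cases ≈ PN × (exposed cases) = 0.21487 × 390 ≈ 83.80.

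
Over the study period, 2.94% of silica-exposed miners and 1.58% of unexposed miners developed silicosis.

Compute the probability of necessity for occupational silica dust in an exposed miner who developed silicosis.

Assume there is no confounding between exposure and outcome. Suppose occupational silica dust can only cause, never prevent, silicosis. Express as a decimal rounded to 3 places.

p₁ = 0.0294, p₀ = 0.0158.
Under exogeneity and monotonicity, PN = (p₁ − p₀) / p₁.
PN = (0.0294 − 0.0158) / 0.0294 = 0.0136 / 0.0294 ≈ 0.4626

PN ≈ 0.463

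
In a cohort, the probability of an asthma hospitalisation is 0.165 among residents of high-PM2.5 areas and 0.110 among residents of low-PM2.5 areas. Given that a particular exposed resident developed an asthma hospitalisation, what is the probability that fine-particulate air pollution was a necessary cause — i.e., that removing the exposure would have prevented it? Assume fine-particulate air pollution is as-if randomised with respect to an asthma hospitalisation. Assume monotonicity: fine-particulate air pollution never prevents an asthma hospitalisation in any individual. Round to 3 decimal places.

Let p₁ = 0.165, p₀ = 0.11.
Under exogeneity and monotonicity, PN = (p₁ − p₀) / p₁.
PN = (0.165 − 0.11) / 0.165 = 0.055 / 0.165 ≈ 0.3333

PN ≈ 0.333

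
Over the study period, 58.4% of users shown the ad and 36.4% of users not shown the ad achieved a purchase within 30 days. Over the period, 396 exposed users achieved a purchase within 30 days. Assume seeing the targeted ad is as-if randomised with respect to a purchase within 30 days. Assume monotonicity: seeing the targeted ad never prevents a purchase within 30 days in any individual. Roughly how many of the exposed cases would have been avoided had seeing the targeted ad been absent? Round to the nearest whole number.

about 149 cases

p₁ = 0.584, p₀ = 0.364.
PN = (p₁ − p₀)/p₁ = (0.584 − 0.364) / 0.584 ≈ 0.37671.
Attributable cases ≈ PN × (exposed cases) = 0.37671 × 396 ≈ 149.18.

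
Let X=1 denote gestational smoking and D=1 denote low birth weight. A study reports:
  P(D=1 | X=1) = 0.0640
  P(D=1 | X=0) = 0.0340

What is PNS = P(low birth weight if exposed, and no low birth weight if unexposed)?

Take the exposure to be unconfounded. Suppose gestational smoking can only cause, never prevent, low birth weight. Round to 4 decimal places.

Let p₁ = 0.064, p₀ = 0.034.
Under exogeneity and monotonicity, PNS = p₁ − p₀.
PNS = 0.064 − 0.034 = 0.03

PNS ≈ 0.0300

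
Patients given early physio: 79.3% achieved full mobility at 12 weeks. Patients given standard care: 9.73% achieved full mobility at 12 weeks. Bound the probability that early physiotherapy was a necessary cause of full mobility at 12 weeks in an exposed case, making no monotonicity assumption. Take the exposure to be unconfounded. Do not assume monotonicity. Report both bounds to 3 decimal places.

p₁ = 0.793, p₀ = 0.0973.
Under exogeneity alone the bounds on PN are max{0,(p₁−p₀)/p₁} ≤ PN ≤ min{1,(1−p₀)/p₁}.
  lower = (p₁ − p₀)/p₁ = 0.6957 / 0.793 ≈ 0.8773
  upper = min{1, (1 − p₀)/p₁} = 0.9027 / 0.793 ≈ 1.1383 → capped at 1

0.877 ≤ PN ≤ 1.000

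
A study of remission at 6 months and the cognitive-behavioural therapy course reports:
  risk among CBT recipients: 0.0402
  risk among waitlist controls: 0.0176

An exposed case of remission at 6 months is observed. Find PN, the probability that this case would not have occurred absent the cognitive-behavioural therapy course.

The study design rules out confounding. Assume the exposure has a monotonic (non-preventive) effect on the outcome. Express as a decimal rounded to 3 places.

Let p₁ = 0.0402, p₀ = 0.0176.
Under exogeneity and monotonicity, PN = (p₁ − p₀) / p₁.
PN = (0.0402 − 0.0176) / 0.0402 = 0.0226 / 0.0402 ≈ 0.5622

PN ≈ 0.562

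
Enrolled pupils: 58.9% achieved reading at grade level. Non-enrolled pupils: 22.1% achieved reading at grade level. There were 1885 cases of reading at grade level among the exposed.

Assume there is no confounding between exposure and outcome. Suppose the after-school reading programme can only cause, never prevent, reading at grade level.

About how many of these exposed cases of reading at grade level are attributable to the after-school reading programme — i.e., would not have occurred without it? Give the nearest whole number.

about 1178 cases

p₁ = 0.589, p₀ = 0.221.
PN = (p₁ − p₀)/p₁ = (0.589 − 0.221) / 0.589 ≈ 0.62479.
Attributable cases ≈ PN × (exposed cases) = 0.62479 × 1885 ≈ 1177.72.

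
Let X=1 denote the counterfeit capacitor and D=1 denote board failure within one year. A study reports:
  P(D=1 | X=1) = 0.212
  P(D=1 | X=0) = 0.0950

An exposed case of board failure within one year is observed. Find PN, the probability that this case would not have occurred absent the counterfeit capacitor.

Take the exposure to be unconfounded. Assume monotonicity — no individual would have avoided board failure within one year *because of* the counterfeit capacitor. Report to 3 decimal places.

PN ≈ 0.552

Let p₁ = 0.212, p₀ = 0.095.
Under exogeneity and monotonicity, PN = (p₁ − p₀) / p₁.
PN = (0.212 − 0.095) / 0.212 = 0.117 / 0.212 ≈ 0.5519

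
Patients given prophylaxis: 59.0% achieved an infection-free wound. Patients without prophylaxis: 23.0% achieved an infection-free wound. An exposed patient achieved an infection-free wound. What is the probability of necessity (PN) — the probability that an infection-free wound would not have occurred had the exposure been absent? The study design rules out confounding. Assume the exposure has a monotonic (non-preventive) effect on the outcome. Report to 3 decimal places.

p₁ = 0.59, p₀ = 0.23.
Under exogeneity and monotonicity, PN = (p₁ − p₀) / p₁.
PN = (0.59 − 0.23) / 0.59 = 0.36 / 0.59 ≈ 0.6102

PN ≈ 0.610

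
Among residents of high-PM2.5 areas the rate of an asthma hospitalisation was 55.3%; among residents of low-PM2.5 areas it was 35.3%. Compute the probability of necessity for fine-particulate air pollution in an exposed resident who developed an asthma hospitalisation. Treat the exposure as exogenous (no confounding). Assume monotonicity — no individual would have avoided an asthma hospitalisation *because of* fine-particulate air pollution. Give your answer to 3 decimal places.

p₁ = 0.553, p₀ = 0.353.
Under exogeneity and monotonicity, PN = (p₁ − p₀) / p₁.
PN = (0.553 − 0.353) / 0.553 = 0.2 / 0.553 ≈ 0.3617

PN ≈ 0.362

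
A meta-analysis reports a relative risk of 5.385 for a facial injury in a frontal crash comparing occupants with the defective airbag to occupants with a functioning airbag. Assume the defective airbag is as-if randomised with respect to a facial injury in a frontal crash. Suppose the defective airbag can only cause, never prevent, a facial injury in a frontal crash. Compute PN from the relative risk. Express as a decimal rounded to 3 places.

Under exogeneity and monotonicity, PN = (RR − 1) / RR = 1 − 1/RR.
PN = (5.385 − 1) / 5.385 = 4.385 / 5.385 ≈ 0.8143

PN ≈ 0.814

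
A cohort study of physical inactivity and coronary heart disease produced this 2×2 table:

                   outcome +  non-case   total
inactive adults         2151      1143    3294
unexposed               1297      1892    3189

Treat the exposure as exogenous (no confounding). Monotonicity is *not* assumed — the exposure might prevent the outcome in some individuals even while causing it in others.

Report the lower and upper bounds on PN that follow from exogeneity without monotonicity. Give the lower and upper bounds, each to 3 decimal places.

0.377 ≤ PN ≤ 0.909

p₁ = P(outcome | exposed) = 2151/3294 = 0.65301
p₀ = P(outcome | unexposed) = 1297/3189 = 0.40671
Under exogeneity alone the bounds on PN are max{0,(p₁−p₀)/p₁} ≤ PN ≤ min{1,(1−p₀)/p₁}.
  lower = (p₁ − p₀)/p₁ = 0.24629 / 0.65301 ≈ 0.3772
  upper = min{1, (1 − p₀)/p₁} = 0.59329 / 0.65301 ≈ 0.9086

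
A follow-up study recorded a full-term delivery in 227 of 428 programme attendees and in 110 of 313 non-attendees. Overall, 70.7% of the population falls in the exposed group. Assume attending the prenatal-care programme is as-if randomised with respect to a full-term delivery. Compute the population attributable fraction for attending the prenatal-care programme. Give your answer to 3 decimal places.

PAF ≈ 0.265

p₁ = P(outcome | exposed) = 227/428 = 0.53037
p₀ = P(outcome | unexposed) = 110/313 = 0.35144
Overall risk P(Y=1) = π·p₁ + (1−π)·p₀ = 0.707×0.53037 + 0.293×0.35144 = 0.47795.
Under exogeneity, PAF = [P(Y=1) − p₀] / P(Y=1).
PAF = (0.47795 − 0.35144) / 0.47795 ≈ 0.2647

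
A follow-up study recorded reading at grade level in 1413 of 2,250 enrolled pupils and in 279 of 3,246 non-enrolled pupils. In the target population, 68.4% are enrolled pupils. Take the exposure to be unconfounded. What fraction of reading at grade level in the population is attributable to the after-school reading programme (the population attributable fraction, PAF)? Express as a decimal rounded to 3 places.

p₁ = P(outcome | exposed) = 1413/2250 = 0.628
p₀ = P(outcome | unexposed) = 279/3246 = 0.085952
Overall risk P(Y=1) = π·p₁ + (1−π)·p₀ = 0.684×0.628 + 0.316×0.085952 = 0.45671.
Under exogeneity, PAF = [P(Y=1) − p₀] / P(Y=1).
PAF = (0.45671 − 0.085952) / 0.45671 ≈ 0.8118

PAF ≈ 0.812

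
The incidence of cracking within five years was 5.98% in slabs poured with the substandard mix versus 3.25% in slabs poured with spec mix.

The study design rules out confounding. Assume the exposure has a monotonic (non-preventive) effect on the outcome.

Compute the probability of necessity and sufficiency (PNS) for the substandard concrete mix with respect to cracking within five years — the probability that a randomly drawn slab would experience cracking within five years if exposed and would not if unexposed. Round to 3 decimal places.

p₁ = 0.0598, p₀ = 0.0325.
Under exogeneity and monotonicity, PNS = p₁ − p₀.
PNS = 0.0598 − 0.0325 = 0.0273

PNS ≈ 0.027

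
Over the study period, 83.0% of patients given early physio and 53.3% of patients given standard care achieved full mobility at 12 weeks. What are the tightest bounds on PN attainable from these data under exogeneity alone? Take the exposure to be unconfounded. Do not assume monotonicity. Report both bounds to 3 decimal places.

p₁ = 0.83, p₀ = 0.533.
Under exogeneity alone the bounds on PN are max{0,(p₁−p₀)/p₁} ≤ PN ≤ min{1,(1−p₀)/p₁}.
  lower = (p₁ − p₀)/p₁ = 0.297 / 0.83 ≈ 0.3578
  upper = min{1, (1 − p₀)/p₁} = 0.467 / 0.83 ≈ 0.5627

0.358 ≤ PN ≤ 0.563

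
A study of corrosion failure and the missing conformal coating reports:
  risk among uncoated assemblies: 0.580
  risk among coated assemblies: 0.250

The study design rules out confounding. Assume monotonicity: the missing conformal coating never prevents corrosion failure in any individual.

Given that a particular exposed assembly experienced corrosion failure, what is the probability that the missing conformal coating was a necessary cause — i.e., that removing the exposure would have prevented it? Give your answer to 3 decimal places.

Let p₁ = 0.58, p₀ = 0.25.
Under exogeneity and monotonicity, PN = (p₁ − p₀) / p₁.
PN = (0.58 − 0.25) / 0.58 = 0.33 / 0.58 ≈ 0.5690

PN ≈ 0.569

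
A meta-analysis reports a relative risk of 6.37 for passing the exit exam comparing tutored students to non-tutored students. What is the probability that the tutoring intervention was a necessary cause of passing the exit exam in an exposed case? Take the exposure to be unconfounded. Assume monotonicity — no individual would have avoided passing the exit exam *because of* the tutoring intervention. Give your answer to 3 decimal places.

Under exogeneity and monotonicity, PN = (RR − 1) / RR = 1 − 1/RR.
PN = (6.37 − 1) / 6.37 = 5.37 / 6.37 ≈ 0.8430

PN ≈ 0.843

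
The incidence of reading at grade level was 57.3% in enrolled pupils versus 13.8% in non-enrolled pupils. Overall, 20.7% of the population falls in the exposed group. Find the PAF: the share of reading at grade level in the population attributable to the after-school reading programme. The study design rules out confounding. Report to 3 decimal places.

PAF ≈ 0.395

p₁ = 0.573, p₀ = 0.138.
Overall risk P(Y=1) = π·p₁ + (1−π)·p₀ = 0.207×0.573 + 0.793×0.138 = 0.22804.
Under exogeneity, PAF = [P(Y=1) − p₀] / P(Y=1).
PAF = (0.22804 − 0.138) / 0.22804 ≈ 0.3949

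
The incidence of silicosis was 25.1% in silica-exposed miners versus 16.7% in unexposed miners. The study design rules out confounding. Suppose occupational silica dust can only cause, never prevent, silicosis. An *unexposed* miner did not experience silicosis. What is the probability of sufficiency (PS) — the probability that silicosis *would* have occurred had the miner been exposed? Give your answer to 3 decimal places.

PS ≈ 0.101

p₁ = 0.251, p₀ = 0.167.
Under exogeneity and monotonicity, PS = (p₁ − p₀) / (1 − p₀).
PS = (0.251 − 0.167) / (1 − 0.167) = 0.084 / 0.833 ≈ 0.1008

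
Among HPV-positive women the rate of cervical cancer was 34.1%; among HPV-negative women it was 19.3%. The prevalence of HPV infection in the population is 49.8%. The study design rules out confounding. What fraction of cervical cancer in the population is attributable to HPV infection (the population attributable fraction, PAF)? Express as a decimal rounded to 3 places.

p₁ = 0.341, p₀ = 0.193.
Overall risk P(Y=1) = π·p₁ + (1−π)·p₀ = 0.498×0.341 + 0.502×0.193 = 0.2667.
Under exogeneity, PAF = [P(Y=1) − p₀] / P(Y=1).
PAF = (0.2667 − 0.193) / 0.2667 ≈ 0.2764

PAF ≈ 0.276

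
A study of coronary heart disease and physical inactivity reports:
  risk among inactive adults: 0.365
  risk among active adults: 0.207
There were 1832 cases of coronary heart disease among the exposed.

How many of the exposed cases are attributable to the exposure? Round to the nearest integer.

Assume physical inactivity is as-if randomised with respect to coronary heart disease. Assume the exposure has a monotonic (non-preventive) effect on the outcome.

about 793 cases

Let p₁ = 0.365, p₀ = 0.207.
PN = (p₁ − p₀)/p₁ = (0.365 − 0.207) / 0.365 ≈ 0.43288.
Attributable cases ≈ PN × (exposed cases) = 0.43288 × 1832 ≈ 793.03.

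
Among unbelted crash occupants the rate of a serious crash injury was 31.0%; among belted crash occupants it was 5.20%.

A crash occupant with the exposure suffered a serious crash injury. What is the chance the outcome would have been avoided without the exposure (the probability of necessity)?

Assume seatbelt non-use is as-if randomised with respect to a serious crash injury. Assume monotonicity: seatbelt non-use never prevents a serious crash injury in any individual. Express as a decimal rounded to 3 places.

PN ≈ 0.832

p₁ = 0.31, p₀ = 0.052.
Under exogeneity and monotonicity, PN = (p₁ − p₀) / p₁.
PN = (0.31 − 0.052) / 0.31 = 0.258 / 0.31 ≈ 0.8323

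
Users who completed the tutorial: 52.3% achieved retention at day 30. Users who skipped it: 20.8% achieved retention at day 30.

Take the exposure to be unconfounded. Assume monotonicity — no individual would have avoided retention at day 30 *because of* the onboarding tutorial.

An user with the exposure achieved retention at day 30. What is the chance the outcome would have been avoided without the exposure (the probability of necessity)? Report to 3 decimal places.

p₁ = 0.523, p₀ = 0.208.
Under exogeneity and monotonicity, PN = (p₁ − p₀) / p₁.
PN = (0.523 − 0.208) / 0.523 = 0.315 / 0.523 ≈ 0.6023

PN ≈ 0.602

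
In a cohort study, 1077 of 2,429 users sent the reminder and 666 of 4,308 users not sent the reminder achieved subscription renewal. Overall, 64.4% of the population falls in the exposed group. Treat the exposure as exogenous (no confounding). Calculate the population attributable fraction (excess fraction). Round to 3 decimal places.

PAF ≈ 0.546

p₁ = P(outcome | exposed) = 1077/2429 = 0.44339
p₀ = P(outcome | unexposed) = 666/4308 = 0.1546
Overall risk P(Y=1) = π·p₁ + (1−π)·p₀ = 0.644×0.44339 + 0.356×0.1546 = 0.34058.
Under exogeneity, PAF = [P(Y=1) − p₀] / P(Y=1).
PAF = (0.34058 − 0.1546) / 0.34058 ≈ 0.5461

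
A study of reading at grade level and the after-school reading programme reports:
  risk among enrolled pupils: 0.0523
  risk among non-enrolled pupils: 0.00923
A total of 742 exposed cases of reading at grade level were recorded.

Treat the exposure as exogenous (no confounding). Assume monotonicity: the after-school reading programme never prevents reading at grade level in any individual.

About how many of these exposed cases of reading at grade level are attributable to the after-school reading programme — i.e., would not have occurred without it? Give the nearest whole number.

Let p₁ = 0.0523, p₀ = 0.00923.
PN = (p₁ − p₀)/p₁ = (0.0523 − 0.00923) / 0.0523 ≈ 0.82352.
Attributable cases ≈ PN × (exposed cases) = 0.82352 × 742 ≈ 611.05.

about 611 cases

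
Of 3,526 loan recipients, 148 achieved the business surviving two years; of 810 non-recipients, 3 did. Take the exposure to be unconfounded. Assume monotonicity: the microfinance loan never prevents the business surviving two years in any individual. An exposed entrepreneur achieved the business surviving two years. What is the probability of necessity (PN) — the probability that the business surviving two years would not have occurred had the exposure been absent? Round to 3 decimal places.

PN ≈ 0.912

p₁ = P(outcome | exposed) = 148/3526 = 0.041974
p₀ = P(outcome | unexposed) = 3/810 = 0.0037037
Under exogeneity and monotonicity, PN = (p₁ − p₀) / p₁.
PN = (0.041974 − 0.0037037) / 0.041974 = 0.03827 / 0.041974 ≈ 0.9118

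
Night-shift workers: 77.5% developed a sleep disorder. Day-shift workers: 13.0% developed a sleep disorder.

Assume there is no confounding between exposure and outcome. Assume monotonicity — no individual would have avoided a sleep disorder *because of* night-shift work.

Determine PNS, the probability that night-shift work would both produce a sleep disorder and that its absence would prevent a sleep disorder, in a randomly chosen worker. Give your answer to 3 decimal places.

p₁ = 0.775, p₀ = 0.13.
Under exogeneity and monotonicity, PNS = p₁ − p₀.
PNS = 0.775 − 0.13 = 0.645

PNS ≈ 0.645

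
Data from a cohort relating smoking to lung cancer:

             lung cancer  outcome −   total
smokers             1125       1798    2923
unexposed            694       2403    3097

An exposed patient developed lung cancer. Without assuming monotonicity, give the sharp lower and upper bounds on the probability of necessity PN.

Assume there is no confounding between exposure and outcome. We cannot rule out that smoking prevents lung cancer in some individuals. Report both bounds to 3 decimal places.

0.418 ≤ PN ≤ 1.000

p₁ = P(outcome | exposed) = 1125/2923 = 0.38488
p₀ = P(outcome | unexposed) = 694/3097 = 0.22409
Under exogeneity alone the bounds on PN are max{0,(p₁−p₀)/p₁} ≤ PN ≤ min{1,(1−p₀)/p₁}.
  lower = (p₁ − p₀)/p₁ = 0.16079 / 0.38488 ≈ 0.4178
  upper = min{1, (1 − p₀)/p₁} = 0.77591 / 0.38488 ≈ 2.0160 → capped at 1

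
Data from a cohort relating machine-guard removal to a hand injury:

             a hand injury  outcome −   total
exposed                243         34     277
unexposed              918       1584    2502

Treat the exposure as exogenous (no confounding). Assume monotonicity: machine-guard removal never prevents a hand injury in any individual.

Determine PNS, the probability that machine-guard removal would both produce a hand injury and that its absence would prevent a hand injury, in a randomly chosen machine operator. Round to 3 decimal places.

PNS ≈ 0.510

p₁ = P(outcome | exposed) = 243/277 = 0.87726
p₀ = P(outcome | unexposed) = 918/2502 = 0.36691
Under exogeneity and monotonicity, PNS = p₁ − p₀.
PNS = 0.87726 − 0.36691 = 0.51035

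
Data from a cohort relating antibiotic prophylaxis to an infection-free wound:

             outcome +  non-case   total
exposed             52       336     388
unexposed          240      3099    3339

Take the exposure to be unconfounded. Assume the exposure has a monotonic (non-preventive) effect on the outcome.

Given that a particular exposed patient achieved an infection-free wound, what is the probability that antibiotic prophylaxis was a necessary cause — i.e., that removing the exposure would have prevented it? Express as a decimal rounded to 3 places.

PN ≈ 0.464

p₁ = P(outcome | exposed) = 52/388 = 0.13402
p₀ = P(outcome | unexposed) = 240/3339 = 0.071878
Under exogeneity and monotonicity, PN = (p₁ − p₀)/p₁.
PN = (0.13402 − 0.071878) / 0.13402 ≈ 0.4637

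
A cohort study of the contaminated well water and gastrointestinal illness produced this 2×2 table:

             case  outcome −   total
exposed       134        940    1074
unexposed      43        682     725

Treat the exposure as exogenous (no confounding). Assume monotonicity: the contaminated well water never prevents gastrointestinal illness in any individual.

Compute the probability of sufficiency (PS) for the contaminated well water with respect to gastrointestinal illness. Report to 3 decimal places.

PS ≈ 0.070

p₁ = P(outcome | exposed) = 134/1074 = 0.12477
p₀ = P(outcome | unexposed) = 43/725 = 0.05931
Under exogeneity and monotonicity, PS = (p₁ − p₀)/(1 − p₀).
PS = (0.12477 − 0.05931) / 0.94069 ≈ 0.0696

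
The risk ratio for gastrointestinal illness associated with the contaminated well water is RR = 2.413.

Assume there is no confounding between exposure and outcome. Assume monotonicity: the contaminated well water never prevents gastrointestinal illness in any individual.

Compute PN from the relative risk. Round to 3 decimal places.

Under exogeneity and monotonicity, PN = (RR − 1) / RR = 1 − 1/RR.
PN = (2.413 − 1) / 2.413 = 1.413 / 2.413 ≈ 0.5856

PN ≈ 0.586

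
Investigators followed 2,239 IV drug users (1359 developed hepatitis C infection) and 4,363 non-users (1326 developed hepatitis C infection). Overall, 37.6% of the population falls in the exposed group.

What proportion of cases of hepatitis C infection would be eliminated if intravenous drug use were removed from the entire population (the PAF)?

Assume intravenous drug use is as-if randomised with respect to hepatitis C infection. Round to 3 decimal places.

PAF ≈ 0.273

p₁ = P(outcome | exposed) = 1359/2239 = 0.60697
p₀ = P(outcome | unexposed) = 1326/4363 = 0.30392
Overall risk P(Y=1) = π·p₁ + (1−π)·p₀ = 0.376×0.60697 + 0.624×0.30392 = 0.41787.
Under exogeneity, PAF = [P(Y=1) − p₀] / P(Y=1).
PAF = (0.41787 − 0.30392) / 0.41787 ≈ 0.2727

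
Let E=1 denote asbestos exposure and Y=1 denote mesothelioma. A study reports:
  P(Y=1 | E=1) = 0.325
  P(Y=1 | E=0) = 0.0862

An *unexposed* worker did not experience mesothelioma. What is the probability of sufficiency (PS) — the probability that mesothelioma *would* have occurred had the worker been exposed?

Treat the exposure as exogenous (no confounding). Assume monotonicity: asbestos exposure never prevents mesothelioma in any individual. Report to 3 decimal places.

Let p₁ = 0.325, p₀ = 0.0862.
Under exogeneity and monotonicity, PS = (p₁ − p₀) / (1 − p₀).
PS = (0.325 − 0.0862) / (1 − 0.0862) = 0.2388 / 0.9138 ≈ 0.2613

PS ≈ 0.261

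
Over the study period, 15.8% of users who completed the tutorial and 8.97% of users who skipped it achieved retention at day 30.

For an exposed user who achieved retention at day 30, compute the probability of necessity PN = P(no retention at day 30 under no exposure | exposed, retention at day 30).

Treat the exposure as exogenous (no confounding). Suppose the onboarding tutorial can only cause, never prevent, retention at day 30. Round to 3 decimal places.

p₁ = 0.158, p₀ = 0.0897.
Under exogeneity and monotonicity, PN = (p₁ − p₀) / p₁.
PN = (0.158 − 0.0897) / 0.158 = 0.0683 / 0.158 ≈ 0.4323

PN ≈ 0.432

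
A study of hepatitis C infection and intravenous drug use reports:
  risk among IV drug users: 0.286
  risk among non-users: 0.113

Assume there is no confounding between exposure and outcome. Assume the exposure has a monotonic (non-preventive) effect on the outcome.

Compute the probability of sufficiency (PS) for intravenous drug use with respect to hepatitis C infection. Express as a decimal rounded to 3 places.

Let p₁ = 0.286, p₀ = 0.113.
Under exogeneity and monotonicity, PS = (p₁ − p₀) / (1 − p₀).
PS = (0.286 − 0.113) / (1 − 0.113) = 0.173 / 0.887 ≈ 0.1950

PS ≈ 0.195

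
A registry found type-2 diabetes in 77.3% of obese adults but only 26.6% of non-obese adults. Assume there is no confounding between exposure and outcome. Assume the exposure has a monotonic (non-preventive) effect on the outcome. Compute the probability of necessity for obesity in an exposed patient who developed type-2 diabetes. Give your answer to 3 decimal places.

p₁ = 0.773, p₀ = 0.266.
Under exogeneity and monotonicity, PN = (p₁ − p₀) / p₁.
PN = (0.773 − 0.266) / 0.773 = 0.507 / 0.773 ≈ 0.6559

PN ≈ 0.656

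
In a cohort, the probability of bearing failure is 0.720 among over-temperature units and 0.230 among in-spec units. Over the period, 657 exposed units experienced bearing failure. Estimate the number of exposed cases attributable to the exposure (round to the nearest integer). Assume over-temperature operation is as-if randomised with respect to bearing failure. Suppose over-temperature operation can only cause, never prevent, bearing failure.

Let p₁ = 0.72, p₀ = 0.23.
PN = (p₁ − p₀)/p₁ = (0.72 − 0.23) / 0.72 ≈ 0.68056.
Attributable cases ≈ PN × (exposed cases) = 0.68056 × 657 ≈ 447.12.

about 447 cases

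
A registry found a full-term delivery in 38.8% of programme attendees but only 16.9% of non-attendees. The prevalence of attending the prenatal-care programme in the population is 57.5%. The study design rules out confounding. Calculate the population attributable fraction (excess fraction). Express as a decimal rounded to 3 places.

PAF ≈ 0.427

p₁ = 0.388, p₀ = 0.169.
Overall risk P(Y=1) = π·p₁ + (1−π)·p₀ = 0.575×0.388 + 0.425×0.169 = 0.29492.
Under exogeneity, PAF = [P(Y=1) − p₀] / P(Y=1).
PAF = (0.29492 − 0.169) / 0.29492 ≈ 0.4270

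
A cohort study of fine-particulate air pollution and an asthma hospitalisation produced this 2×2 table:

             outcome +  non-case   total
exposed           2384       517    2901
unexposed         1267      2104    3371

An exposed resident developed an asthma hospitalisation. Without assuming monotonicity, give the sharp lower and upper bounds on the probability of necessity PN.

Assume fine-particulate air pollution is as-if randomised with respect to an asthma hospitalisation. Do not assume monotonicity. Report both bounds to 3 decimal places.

0.543 ≤ PN ≤ 0.760

p₁ = P(outcome | exposed) = 2384/2901 = 0.82179
p₀ = P(outcome | unexposed) = 1267/3371 = 0.37585
Under exogeneity alone the bounds on PN are max{0,(p₁−p₀)/p₁} ≤ PN ≤ min{1,(1−p₀)/p₁}.
  lower = (p₁ − p₀)/p₁ = 0.44593 / 0.82179 ≈ 0.5426
  upper = min{1, (1 − p₀)/p₁} = 0.62415 / 0.82179 ≈ 0.7595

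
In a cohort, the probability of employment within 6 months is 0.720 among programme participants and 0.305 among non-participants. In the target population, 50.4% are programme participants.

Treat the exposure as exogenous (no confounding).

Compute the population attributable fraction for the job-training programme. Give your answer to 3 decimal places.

Let p₁ = 0.72, p₀ = 0.305.
Overall risk P(Y=1) = π·p₁ + (1−π)·p₀ = 0.504×0.72 + 0.496×0.305 = 0.51416.
Under exogeneity, PAF = [P(Y=1) − p₀] / P(Y=1).
PAF = (0.51416 − 0.305) / 0.51416 ≈ 0.4068

PAF ≈ 0.407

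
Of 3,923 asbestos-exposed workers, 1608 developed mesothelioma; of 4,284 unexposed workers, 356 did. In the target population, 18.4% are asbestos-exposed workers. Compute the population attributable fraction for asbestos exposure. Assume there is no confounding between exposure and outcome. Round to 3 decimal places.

PAF ≈ 0.420

p₁ = P(outcome | exposed) = 1608/3923 = 0.40989
p₀ = P(outcome | unexposed) = 356/4284 = 0.0831
Overall risk P(Y=1) = π·p₁ + (1−π)·p₀ = 0.184×0.40989 + 0.816×0.0831 = 0.14323.
Under exogeneity, PAF = [P(Y=1) − p₀] / P(Y=1).
PAF = (0.14323 − 0.0831) / 0.14323 ≈ 0.4198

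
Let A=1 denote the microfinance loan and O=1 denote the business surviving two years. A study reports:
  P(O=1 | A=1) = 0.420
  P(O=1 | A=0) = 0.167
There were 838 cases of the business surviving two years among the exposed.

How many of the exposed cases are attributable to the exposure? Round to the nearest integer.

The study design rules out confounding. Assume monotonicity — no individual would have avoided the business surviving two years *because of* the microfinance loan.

about 505 cases

Let p₁ = 0.42, p₀ = 0.167.
PN = (p₁ − p₀)/p₁ = (0.42 − 0.167) / 0.42 ≈ 0.60238.
Attributable cases ≈ PN × (exposed cases) = 0.60238 × 838 ≈ 504.80.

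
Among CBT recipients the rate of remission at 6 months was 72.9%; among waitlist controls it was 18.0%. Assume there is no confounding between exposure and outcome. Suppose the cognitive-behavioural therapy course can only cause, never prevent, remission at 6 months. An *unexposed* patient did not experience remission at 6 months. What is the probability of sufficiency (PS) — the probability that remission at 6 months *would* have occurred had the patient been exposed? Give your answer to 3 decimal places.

PS ≈ 0.670

p₁ = 0.729, p₀ = 0.18.
Under exogeneity and monotonicity, PS = (p₁ − p₀) / (1 − p₀).
PS = (0.729 − 0.18) / (1 − 0.18) = 0.549 / 0.82 ≈ 0.6695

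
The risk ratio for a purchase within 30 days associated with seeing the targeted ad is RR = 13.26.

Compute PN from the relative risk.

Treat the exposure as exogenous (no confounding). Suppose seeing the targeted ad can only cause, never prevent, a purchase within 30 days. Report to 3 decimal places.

Under exogeneity and monotonicity, PN = (RR − 1) / RR = 1 − 1/RR.
PN = (13.26 − 1) / 13.26 = 12.26 / 13.26 ≈ 0.9246

PN ≈ 0.925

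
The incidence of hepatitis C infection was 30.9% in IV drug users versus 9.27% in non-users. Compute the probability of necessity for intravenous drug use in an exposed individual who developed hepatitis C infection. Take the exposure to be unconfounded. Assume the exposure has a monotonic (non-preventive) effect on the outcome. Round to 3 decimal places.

p₁ = 0.309, p₀ = 0.0927.
Under exogeneity and monotonicity, PN = (p₁ − p₀) / p₁.
PN = (0.309 − 0.0927) / 0.309 = 0.2163 / 0.309 ≈ 0.7000

PN ≈ 0.700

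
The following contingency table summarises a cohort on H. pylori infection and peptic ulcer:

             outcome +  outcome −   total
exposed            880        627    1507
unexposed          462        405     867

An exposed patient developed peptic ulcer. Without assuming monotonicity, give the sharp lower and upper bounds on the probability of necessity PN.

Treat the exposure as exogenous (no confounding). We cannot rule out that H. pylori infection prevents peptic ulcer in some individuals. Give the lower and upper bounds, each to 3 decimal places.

0.087 ≤ PN ≤ 0.800

p₁ = P(outcome | exposed) = 880/1507 = 0.58394
p₀ = P(outcome | unexposed) = 462/867 = 0.53287
Under exogeneity alone the bounds on PN are max{0,(p₁−p₀)/p₁} ≤ PN ≤ min{1,(1−p₀)/p₁}.
  lower = (p₁ − p₀)/p₁ = 0.05107 / 0.58394 ≈ 0.0875
  upper = min{1, (1 − p₀)/p₁} = 0.46713 / 0.58394 ≈ 0.8000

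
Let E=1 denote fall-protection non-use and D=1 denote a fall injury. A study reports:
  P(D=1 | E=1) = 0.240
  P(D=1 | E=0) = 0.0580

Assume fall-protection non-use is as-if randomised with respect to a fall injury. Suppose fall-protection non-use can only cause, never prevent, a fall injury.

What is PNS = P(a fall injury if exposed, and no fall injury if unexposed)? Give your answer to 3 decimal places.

Let p₁ = 0.24, p₀ = 0.058.
Under exogeneity and monotonicity, PNS = p₁ − p₀.
PNS = 0.24 − 0.058 = 0.182

PNS ≈ 0.182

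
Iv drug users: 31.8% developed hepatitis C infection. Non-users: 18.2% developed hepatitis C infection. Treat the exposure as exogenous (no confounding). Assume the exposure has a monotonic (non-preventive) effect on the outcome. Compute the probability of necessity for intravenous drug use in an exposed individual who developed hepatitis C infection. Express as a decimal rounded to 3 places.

PN ≈ 0.428

p₁ = 0.318, p₀ = 0.182.
Under exogeneity and monotonicity, PN = (p₁ − p₀) / p₁.
PN = (0.318 − 0.182) / 0.318 = 0.136 / 0.318 ≈ 0.4277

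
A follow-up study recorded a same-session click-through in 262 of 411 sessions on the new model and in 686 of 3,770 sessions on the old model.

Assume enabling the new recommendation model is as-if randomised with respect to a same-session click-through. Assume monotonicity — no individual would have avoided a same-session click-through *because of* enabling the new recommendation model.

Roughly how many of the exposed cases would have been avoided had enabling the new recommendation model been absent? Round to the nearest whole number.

about 187 cases

p₁ = P(outcome | exposed) = 262/411 = 0.63747
p₀ = P(outcome | unexposed) = 686/3770 = 0.18196
PN = (p₁ − p₀)/p₁ = (0.63747 − 0.18196) / 0.63747 ≈ 0.71455.
Attributable cases ≈ PN × (exposed cases) = 0.71455 × 262 ≈ 187.21.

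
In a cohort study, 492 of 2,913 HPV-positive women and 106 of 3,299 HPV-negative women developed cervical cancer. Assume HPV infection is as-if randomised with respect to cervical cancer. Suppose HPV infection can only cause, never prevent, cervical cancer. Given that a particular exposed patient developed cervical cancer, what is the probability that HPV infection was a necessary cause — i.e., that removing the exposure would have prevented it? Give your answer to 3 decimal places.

p₁ = P(outcome | exposed) = 492/2913 = 0.1689
p₀ = P(outcome | unexposed) = 106/3299 = 0.032131
Under exogeneity and monotonicity, PN = (p₁ − p₀) / p₁.
PN = (0.1689 − 0.032131) / 0.1689 = 0.13677 / 0.1689 ≈ 0.8098

PN ≈ 0.810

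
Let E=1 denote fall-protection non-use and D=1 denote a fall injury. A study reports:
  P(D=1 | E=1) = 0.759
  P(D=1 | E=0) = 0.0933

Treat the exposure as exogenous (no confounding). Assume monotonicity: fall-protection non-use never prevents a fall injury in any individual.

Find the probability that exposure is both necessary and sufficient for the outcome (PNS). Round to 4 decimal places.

PNS ≈ 0.6657

Let p₁ = 0.759, p₀ = 0.0933.
Under exogeneity and monotonicity, PNS = p₁ − p₀.
PNS = 0.759 − 0.0933 = 0.6657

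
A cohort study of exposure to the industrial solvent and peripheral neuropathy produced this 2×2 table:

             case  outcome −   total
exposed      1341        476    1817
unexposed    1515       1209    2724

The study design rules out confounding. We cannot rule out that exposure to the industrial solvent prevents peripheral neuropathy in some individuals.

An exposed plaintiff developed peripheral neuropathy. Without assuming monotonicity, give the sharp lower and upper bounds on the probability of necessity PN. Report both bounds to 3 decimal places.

p₁ = P(outcome | exposed) = 1341/1817 = 0.73803
p₀ = P(outcome | unexposed) = 1515/2724 = 0.55617
Under exogeneity alone the bounds on PN are max{0,(p₁−p₀)/p₁} ≤ PN ≤ min{1,(1−p₀)/p₁}.
  lower = (p₁ − p₀)/p₁ = 0.18186 / 0.73803 ≈ 0.2464
  upper = min{1, (1 − p₀)/p₁} = 0.44383 / 0.73803 ≈ 0.6014

0.246 ≤ PN ≤ 0.601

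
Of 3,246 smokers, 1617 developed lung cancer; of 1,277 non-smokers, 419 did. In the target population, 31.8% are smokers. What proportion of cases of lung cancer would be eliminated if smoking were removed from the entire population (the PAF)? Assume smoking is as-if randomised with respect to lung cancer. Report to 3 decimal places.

PAF ≈ 0.141

p₁ = P(outcome | exposed) = 1617/3246 = 0.49815
p₀ = P(outcome | unexposed) = 419/1277 = 0.32811
Overall risk P(Y=1) = π·p₁ + (1−π)·p₀ = 0.318×0.49815 + 0.682×0.32811 = 0.38219.
Under exogeneity, PAF = [P(Y=1) − p₀] / P(Y=1).
PAF = (0.38219 − 0.32811) / 0.38219 ≈ 0.1415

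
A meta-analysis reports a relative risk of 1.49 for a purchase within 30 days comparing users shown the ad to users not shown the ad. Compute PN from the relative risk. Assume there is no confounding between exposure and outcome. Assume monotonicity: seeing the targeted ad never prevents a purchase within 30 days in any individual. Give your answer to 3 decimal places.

PN ≈ 0.329

Under exogeneity and monotonicity, PN = (RR − 1) / RR = 1 − 1/RR.
PN = (1.49 − 1) / 1.49 = 0.49 / 1.49 ≈ 0.3289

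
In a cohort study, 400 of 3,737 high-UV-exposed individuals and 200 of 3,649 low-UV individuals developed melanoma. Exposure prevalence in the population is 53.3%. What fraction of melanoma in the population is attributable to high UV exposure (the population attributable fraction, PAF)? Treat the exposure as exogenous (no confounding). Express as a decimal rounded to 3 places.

p₁ = P(outcome | exposed) = 400/3737 = 0.10704
p₀ = P(outcome | unexposed) = 200/3649 = 0.05481
Overall risk P(Y=1) = π·p₁ + (1−π)·p₀ = 0.533×0.10704 + 0.467×0.05481 = 0.082647.
Under exogeneity, PAF = [P(Y=1) − p₀] / P(Y=1).
PAF = (0.082647 − 0.05481) / 0.082647 ≈ 0.3368

PAF ≈ 0.337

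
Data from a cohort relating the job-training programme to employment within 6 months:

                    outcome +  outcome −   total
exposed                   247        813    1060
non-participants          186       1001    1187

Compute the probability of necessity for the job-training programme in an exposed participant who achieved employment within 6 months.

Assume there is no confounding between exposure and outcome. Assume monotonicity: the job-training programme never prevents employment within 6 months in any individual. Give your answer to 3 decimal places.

PN ≈ 0.328

p₁ = P(outcome | exposed) = 247/1060 = 0.23302
p₀ = P(outcome | unexposed) = 186/1187 = 0.1567
Under exogeneity and monotonicity, PN = (p₁ − p₀) / p₁.
PN = (0.23302 − 0.1567) / 0.23302 = 0.076321 / 0.23302 ≈ 0.3275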